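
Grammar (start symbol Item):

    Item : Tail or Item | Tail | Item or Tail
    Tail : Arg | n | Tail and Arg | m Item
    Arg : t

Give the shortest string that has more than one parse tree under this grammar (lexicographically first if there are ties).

n or n

length 1: no string has ≥2 trees
length 2: no string has ≥2 trees
length 3: n or n has 2 parse trees

Two derivations of n or n:
  Item ⇒ Tail or Item ⇒ n or Item ⇒ n or Tail ⇒ n or n
  Item ⇒ Item or Tail ⇒ Tail or Tail ⇒ n or Tail ⇒ n or n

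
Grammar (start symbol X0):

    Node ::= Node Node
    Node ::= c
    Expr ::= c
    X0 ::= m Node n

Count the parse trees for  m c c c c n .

Parse trees for m c c c c n:
  [X0 m [Node [Node c] [Node [Node c] [Node [Node c] [Node c]]]] n]
  [X0 m [Node [Node c] [Node [Node [Node c] [Node c]] [Node c]]] n]
  [X0 m [Node [Node [Node c] [Node c]] [Node [Node c] [Node c]]] n]
  [X0 m [Node [Node [Node c] [Node [Node c] [Node c]]] [Node c]] n]
  [X0 m [Node [Node [Node [Node c] [Node c]] [Node c]] [Node c]] n]

5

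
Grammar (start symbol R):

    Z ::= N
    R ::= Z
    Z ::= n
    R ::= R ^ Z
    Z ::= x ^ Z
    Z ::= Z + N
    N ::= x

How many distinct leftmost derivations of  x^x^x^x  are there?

Parse trees for x^x^x^x:
  [R [Z x ^ [Z x ^ [Z x ^ [Z [N x]]]]]]
  [R [R [Z [N x]]] ^ [Z x ^ [Z x ^ [Z [N x]]]]]
  [R [R [Z x ^ [Z [N x]]]] ^ [Z x ^ [Z [N x]]]]
  [R [R [R [Z [N x]]] ^ [Z [N x]]] ^ [Z x ^ [Z [N x]]]]
  [R [R [Z x ^ [Z x ^ [Z [N x]]]]] ^ [Z [N x]]]
  [R [R [R [Z [N x]]] ^ [Z x ^ [Z [N x]]]] ^ [Z [N x]]]
  [R [R [R [Z x ^ [Z [N x]]]] ^ [Z [N x]]] ^ [Z [N x]]]
  [R [R [R [R [Z [N x]]] ^ [Z [N x]]] ^ [Z [N x]]] ^ [Z [N x]]]

8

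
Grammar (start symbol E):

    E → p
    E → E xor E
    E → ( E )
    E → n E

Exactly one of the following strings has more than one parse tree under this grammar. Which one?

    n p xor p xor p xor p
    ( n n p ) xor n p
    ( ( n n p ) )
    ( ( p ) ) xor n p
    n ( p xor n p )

n p xor p xor p xor p

n p xor p xor p xor p: 14 trees
( n n p ) xor n p: 1 tree
( ( n n p ) ): 1 tree
( ( p ) ) xor n p: 1 tree
n ( p xor n p ): 1 tree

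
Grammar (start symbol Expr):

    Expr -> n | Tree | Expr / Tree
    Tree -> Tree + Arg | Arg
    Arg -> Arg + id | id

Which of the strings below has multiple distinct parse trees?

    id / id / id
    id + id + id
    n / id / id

id + id + id

id / id / id: 1 tree
id + id + id: 4 trees
n / id / id: 1 tree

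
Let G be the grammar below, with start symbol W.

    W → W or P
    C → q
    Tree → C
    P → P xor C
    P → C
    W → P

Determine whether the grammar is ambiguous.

Unambiguous

(Tree is unreachable from W, so its rules don't affect L(W).) The grammar is stratified — W handles 'or' (left-recursive), P handles 'xor', C atoms. Each operator has a fixed associativity and precedence level, so every string has one parse.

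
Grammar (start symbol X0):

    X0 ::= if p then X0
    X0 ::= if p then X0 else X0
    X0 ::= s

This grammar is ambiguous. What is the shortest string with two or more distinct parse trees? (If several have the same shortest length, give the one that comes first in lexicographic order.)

if p then if p then s else s

length 1: no string has ≥2 trees
length 4: no string has ≥2 trees
length 6: no string has ≥2 trees
length 7: no string has ≥2 trees
length 9: if p then if p then s else s has 2 parse trees

Two derivations of if p then if p then s else s:
  X0 ⇒ if p then X0 ⇒ if p then if p then X0 else X0 ⇒ if p then if p then s else X0 ⇒ if p then if p then s else s
  X0 ⇒ if p then X0 else X0 ⇒ if p then if p then X0 else X0 ⇒ if p then if p then s else X0 ⇒ if p then if p then s else s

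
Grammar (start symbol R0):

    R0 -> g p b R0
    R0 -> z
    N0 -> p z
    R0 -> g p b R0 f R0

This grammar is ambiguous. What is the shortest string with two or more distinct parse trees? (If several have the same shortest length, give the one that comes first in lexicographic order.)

length 1: no string has ≥2 trees
length 4: no string has ≥2 trees
length 6: no string has ≥2 trees
length 7: no string has ≥2 trees
length 9: g p b g p b z f z has 2 parse trees

Two derivations of g p b g p b z f z:
  R0 ⇒ g p b R0 ⇒ g p b g p b R0 f R0 ⇒ g p b g p b z f R0 ⇒ g p b g p b z f z
  R0 ⇒ g p b R0 f R0 ⇒ g p b g p b R0 f R0 ⇒ g p b g p b z f R0 ⇒ g p b g p b z f z

g p b g p b z f z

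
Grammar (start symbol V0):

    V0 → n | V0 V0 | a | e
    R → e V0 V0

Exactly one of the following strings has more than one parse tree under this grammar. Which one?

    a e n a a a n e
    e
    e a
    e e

a e n a a a n e

a e n a a a n e: 429 trees
e: 1 tree
e a: 1 tree
e e: 1 tree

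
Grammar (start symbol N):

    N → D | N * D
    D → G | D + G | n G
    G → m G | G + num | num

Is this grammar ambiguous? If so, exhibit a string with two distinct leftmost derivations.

Witness: num + num

Derivation 1: N ⇒ D ⇒ G ⇒ G + num ⇒ num + num
Derivation 2: N ⇒ D ⇒ D + G ⇒ G + G ⇒ num + G ⇒ num + num

Two distinct leftmost derivations for the same string.

Ambiguous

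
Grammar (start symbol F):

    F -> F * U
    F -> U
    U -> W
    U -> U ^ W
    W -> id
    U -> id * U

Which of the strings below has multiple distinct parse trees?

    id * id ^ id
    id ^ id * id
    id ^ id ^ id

id * id ^ id

id * id ^ id: 3 trees
id ^ id * id: 1 tree
id ^ id ^ id: 1 tree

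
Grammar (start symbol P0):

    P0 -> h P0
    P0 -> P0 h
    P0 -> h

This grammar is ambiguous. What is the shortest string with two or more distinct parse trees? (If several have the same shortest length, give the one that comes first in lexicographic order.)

h h

length 1: no string has ≥2 trees
length 2: h h has 2 parse trees

Two derivations of h h:
  P0 ⇒ h P0 ⇒ h h
  P0 ⇒ P0 h ⇒ h h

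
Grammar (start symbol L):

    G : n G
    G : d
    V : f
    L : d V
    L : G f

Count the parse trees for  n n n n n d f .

1

Parse trees for n n n n n d f:
  [L [G n [G n [G n [G n [G n [G d]]]]]] f]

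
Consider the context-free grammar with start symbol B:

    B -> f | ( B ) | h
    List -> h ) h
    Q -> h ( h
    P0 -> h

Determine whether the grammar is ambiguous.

Only B is reachable from B; ignoring the rest: L(B) is { openⁿ atom closeⁿ : n ≥ 0 }. The bracket depth fixes n, and the derivation is forced at every step.

Unambiguous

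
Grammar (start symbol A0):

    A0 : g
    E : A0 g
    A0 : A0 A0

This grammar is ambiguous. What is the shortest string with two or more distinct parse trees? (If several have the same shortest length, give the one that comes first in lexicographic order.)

length 1: no string has ≥2 trees
length 2: no string has ≥2 trees
length 3: g g g has 2 parse trees

Two derivations of g g g:
  A0 ⇒ A0 A0 ⇒ g A0 ⇒ g A0 A0 ⇒ g g A0 ⇒ g g g
  A0 ⇒ A0 A0 ⇒ A0 A0 A0 ⇒ g A0 A0 ⇒ g g A0 ⇒ g g g

g g g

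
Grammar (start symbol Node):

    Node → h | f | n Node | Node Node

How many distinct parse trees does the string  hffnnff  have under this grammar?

Parse trees for hffnnff (showing first 6 of 24):
  [Node [Node h] [Node [Node f] [Node [Node f] [Node n [Node n [Node [Node f] [Node f]]]]]]]
  [Node [Node h] [Node [Node f] [Node [Node f] [Node n [Node [Node n [Node f]] [Node f]]]]]]
  [Node [Node h] [Node [Node f] [Node [Node f] [Node [Node n [Node n [Node f]]] [Node f]]]]]
  [Node [Node h] [Node [Node f] [Node [Node [Node f] [Node n [Node n [Node f]]]] [Node f]]]]
  [Node [Node h] [Node [Node [Node f] [Node f]] [Node n [Node n [Node [Node f] [Node f]]]]]]
  [Node [Node h] [Node [Node [Node f] [Node f]] [Node n [Node [Node n [Node f]] [Node f]]]]]

24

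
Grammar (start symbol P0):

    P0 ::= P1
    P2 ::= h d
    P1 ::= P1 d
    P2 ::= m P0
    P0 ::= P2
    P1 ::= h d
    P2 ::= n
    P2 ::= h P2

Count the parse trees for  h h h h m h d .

Parse trees for h h h h m h d:
  [P0 [P2 h [P2 h [P2 h [P2 h [P2 m [P0 [P1 h d]]]]]]]]
  [P0 [P2 h [P2 h [P2 h [P2 h [P2 m [P0 [P2 h d]]]]]]]]

2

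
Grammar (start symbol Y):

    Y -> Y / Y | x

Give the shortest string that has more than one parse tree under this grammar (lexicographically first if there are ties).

length 1: no string has ≥2 trees
length 3: no string has ≥2 trees
length 5: x / x / x has 2 parse trees

Two derivations of x / x / x:
  Y ⇒ Y / Y ⇒ Y / Y / Y ⇒ x / Y / Y ⇒ x / x / Y ⇒ x / x / x
  Y ⇒ Y / Y ⇒ x / Y ⇒ x / Y / Y ⇒ x / x / Y ⇒ x / x / x

x / x / x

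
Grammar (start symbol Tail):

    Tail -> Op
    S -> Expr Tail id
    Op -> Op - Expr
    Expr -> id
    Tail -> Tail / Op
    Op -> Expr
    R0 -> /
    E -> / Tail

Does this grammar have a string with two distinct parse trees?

Only Tail, Op, Expr are reachable from Tail; ignoring the rest: The grammar is stratified — Tail handles '/' (left-recursive), Op handles '-', Expr atoms. Each operator has a fixed associativity and precedence level, so every string has one parse.

Unambiguous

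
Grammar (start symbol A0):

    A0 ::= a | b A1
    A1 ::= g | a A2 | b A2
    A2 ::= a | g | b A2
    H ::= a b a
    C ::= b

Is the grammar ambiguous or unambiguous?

Only A0, A1, A2 are reachable from A0; ignoring the rest: The reachable rules are right-linear with at most one rule per (nonterminal, next-terminal) pair. Each input token forces the next rule, so parsing is deterministic.

Unambiguous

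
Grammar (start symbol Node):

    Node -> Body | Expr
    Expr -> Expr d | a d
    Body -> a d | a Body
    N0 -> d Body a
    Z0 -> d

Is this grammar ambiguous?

Witness: a d

Derivation 1: Node ⇒ Body ⇒ a d
Derivation 2: Node ⇒ Expr ⇒ a d

Two distinct leftmost derivations for the same string.

Ambiguous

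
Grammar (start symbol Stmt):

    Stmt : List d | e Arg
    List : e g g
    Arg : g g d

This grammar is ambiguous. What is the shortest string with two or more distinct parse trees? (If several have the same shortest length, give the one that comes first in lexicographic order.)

length 4: e g g d has 2 parse trees

Two derivations of e g g d:
  Stmt ⇒ List d ⇒ e g g d
  Stmt ⇒ e Arg ⇒ e g g d

e g g d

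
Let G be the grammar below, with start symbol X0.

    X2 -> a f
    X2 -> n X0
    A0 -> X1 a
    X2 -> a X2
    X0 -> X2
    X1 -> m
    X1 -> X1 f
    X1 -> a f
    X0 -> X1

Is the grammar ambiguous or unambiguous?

Ambiguous

Witness: a f

Derivation 1: X0 ⇒ X2 ⇒ a f
Derivation 2: X0 ⇒ X1 ⇒ a f

Two distinct leftmost derivations for the same string.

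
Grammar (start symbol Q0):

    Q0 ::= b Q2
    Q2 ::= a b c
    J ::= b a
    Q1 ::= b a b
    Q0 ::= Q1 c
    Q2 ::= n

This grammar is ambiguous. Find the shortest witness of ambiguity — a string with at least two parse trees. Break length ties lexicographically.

length 2: no string has ≥2 trees
length 4: b a b c has 2 parse trees

Two derivations of b a b c:
  Q0 ⇒ b Q2 ⇒ b a b c
  Q0 ⇒ Q1 c ⇒ b a b c

b a b c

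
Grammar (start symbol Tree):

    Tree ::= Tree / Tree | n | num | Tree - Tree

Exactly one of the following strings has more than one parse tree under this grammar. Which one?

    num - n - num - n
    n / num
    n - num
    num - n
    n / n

num - n - num - n: 5 trees
n / num: 1 tree
n - num: 1 tree
num - n: 1 tree
n / n: 1 tree

num - n - num - n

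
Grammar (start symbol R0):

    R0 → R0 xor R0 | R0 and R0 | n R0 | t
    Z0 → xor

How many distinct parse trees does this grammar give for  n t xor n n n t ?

Parse trees for n t xor n n n t:
  [R0 [R0 n [R0 t]] xor [R0 n [R0 n [R0 n [R0 t]]]]]
  [R0 n [R0 [R0 t] xor [R0 n [R0 n [R0 n [R0 t]]]]]]

2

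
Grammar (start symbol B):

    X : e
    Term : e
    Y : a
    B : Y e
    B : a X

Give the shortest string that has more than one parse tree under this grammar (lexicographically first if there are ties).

a e

length 2: a e has 2 parse trees

Two derivations of a e:
  B ⇒ Y e ⇒ a e
  B ⇒ a X ⇒ a e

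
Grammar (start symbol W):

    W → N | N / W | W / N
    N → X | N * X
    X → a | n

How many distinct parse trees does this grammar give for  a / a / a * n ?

4

Parse trees for a / a / a * n:
  [W [N [X a]] / [W [N [X a]] / [W [N [N [X a]] * [X n]]]]]
  [W [N [X a]] / [W [W [N [X a]]] / [N [N [X a]] * [X n]]]]
  [W [W [N [X a]] / [W [N [X a]]]] / [N [N [X a]] * [X n]]]
  [W [W [W [N [X a]]] / [N [X a]]] / [N [N [X a]] * [X n]]]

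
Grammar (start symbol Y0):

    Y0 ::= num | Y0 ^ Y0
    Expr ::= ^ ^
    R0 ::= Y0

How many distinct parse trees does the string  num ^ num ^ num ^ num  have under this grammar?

Parse trees for num ^ num ^ num ^ num:
  [Y0 [Y0 num] ^ [Y0 [Y0 num] ^ [Y0 [Y0 num] ^ [Y0 num]]]]
  [Y0 [Y0 num] ^ [Y0 [Y0 [Y0 num] ^ [Y0 num]] ^ [Y0 num]]]
  [Y0 [Y0 [Y0 num] ^ [Y0 num]] ^ [Y0 [Y0 num] ^ [Y0 num]]]
  [Y0 [Y0 [Y0 num] ^ [Y0 [Y0 num] ^ [Y0 num]]] ^ [Y0 num]]
  [Y0 [Y0 [Y0 [Y0 num] ^ [Y0 num]] ^ [Y0 num]] ^ [Y0 num]]

5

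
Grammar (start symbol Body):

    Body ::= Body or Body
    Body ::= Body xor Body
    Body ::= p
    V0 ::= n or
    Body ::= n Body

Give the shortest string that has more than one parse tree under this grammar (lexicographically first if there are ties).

length 1: no string has ≥2 trees
length 2: no string has ≥2 trees
length 3: no string has ≥2 trees
length 4: n p or p has 2 parse trees

Two derivations of n p or p:
  Body ⇒ Body or Body ⇒ n Body or Body ⇒ n p or Body ⇒ n p or p
  Body ⇒ n Body ⇒ n Body or Body ⇒ n p or Body ⇒ n p or p

n p or p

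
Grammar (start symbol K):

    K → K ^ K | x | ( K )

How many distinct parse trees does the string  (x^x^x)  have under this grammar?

Parse trees for (x^x^x):
  [K ( [K [K x] ^ [K [K x] ^ [K x]]] )]
  [K ( [K [K [K x] ^ [K x]] ^ [K x]] )]

2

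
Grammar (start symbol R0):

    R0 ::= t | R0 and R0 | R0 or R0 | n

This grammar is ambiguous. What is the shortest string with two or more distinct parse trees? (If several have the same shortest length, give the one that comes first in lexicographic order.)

n and n and n

length 1: no string has ≥2 trees
length 3: no string has ≥2 trees
length 5: n and n and n has 2 parse trees

Two derivations of n and n and n:
  R0 ⇒ R0 and R0 ⇒ R0 and R0 and R0 ⇒ n and R0 and R0 ⇒ n and n and R0 ⇒ n and n and n
  R0 ⇒ R0 and R0 ⇒ n and R0 ⇒ n and R0 and R0 ⇒ n and n and R0 ⇒ n and n and n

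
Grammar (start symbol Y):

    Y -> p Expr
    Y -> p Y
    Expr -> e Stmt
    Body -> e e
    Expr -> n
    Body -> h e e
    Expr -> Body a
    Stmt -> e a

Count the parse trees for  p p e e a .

Parse trees for p p e e a:
  [Y p [Y p [Expr e [Stmt e a]]]]
  [Y p [Y p [Expr [Body e e] a]]]

2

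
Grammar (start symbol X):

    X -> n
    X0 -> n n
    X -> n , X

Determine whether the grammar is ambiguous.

Unambiguous

(X0 is unreachable from X, so its rules don't affect L(X).) The reachable grammar is A → atom sep A | atom. Each atom is followed by either the separator (recurse) or end-of-string (stop) — no choice point.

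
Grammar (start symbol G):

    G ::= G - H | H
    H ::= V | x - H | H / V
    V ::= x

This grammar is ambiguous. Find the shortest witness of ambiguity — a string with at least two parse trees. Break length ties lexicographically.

x - x

length 1: no string has ≥2 trees
length 3: x - x has 2 parse trees

Two derivations of x - x:
  G ⇒ G - H ⇒ H - H ⇒ V - H ⇒ x - H ⇒ x - V ⇒ x - x
  G ⇒ H ⇒ x - H ⇒ x - V ⇒ x - x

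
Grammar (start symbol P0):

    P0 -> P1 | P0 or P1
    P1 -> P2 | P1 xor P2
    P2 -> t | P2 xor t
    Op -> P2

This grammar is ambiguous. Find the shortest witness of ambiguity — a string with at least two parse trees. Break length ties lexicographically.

length 1: no string has ≥2 trees
length 3: t xor t has 2 parse trees

Two derivations of t xor t:
  P0 ⇒ P1 ⇒ P2 ⇒ P2 xor t ⇒ t xor t
  P0 ⇒ P1 ⇒ P1 xor P2 ⇒ P2 xor P2 ⇒ t xor P2 ⇒ t xor t

t xor t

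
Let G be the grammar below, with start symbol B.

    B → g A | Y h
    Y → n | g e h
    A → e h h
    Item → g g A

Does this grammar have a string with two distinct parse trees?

Witness: g e h h

Derivation 1: B ⇒ g A ⇒ g e h h
Derivation 2: B ⇒ Y h ⇒ g e h h

Two distinct leftmost derivations for the same string.

Ambiguous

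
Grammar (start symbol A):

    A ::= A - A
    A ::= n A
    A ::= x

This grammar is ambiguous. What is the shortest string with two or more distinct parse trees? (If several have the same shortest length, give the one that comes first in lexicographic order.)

length 1: no string has ≥2 trees
length 2: no string has ≥2 trees
length 3: no string has ≥2 trees
length 4: n x - x has 2 parse trees

Two derivations of n x - x:
  A ⇒ A - A ⇒ n A - A ⇒ n x - A ⇒ n x - x
  A ⇒ n A ⇒ n A - A ⇒ n x - A ⇒ n x - x

n x - x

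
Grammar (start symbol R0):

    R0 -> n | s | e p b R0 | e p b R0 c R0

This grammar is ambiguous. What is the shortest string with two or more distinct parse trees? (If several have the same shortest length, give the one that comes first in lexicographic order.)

e p b e p b n c n

length 1: no string has ≥2 trees
length 4: no string has ≥2 trees
length 6: no string has ≥2 trees
length 7: no string has ≥2 trees
length 9: e p b e p b n c n has 2 parse trees

Two derivations of e p b e p b n c n:
  R0 ⇒ e p b R0 ⇒ e p b e p b R0 c R0 ⇒ e p b e p b n c R0 ⇒ e p b e p b n c n
  R0 ⇒ e p b R0 c R0 ⇒ e p b e p b R0 c R0 ⇒ e p b e p b n c R0 ⇒ e p b e p b n c n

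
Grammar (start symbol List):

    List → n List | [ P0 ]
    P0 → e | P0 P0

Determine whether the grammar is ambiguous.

Witness: [ e e e ]

Derivation 1: List ⇒ [ P0 ] ⇒ [ P0 P0 ] ⇒ [ e P0 ] ⇒ [ e P0 P0 ] ⇒ [ e e P0 ] ⇒ [ e e e ]
Derivation 2: List ⇒ [ P0 ] ⇒ [ P0 P0 ] ⇒ [ P0 P0 P0 ] ⇒ [ e P0 P0 ] ⇒ [ e e P0 ] ⇒ [ e e e ]

Two distinct leftmost derivations for the same string.

Ambiguous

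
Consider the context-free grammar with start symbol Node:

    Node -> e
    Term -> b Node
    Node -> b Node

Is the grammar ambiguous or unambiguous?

Unambiguous

Only Node is reachable from Node; ignoring the rest: Restricted to the reachable nonterminals, every rule has the form A → t or A → t B, and no two rules for the same A share a first terminal. The grammar encodes a DFA — one run per string.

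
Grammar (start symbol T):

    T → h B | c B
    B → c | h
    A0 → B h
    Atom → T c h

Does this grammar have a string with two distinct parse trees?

(A0, Atom are unreachable from T, so their rules don't affect L(T).) Restricted to the reachable nonterminals, every rule has the form A → t or A → t B, and no two rules for the same A share a first terminal. The grammar encodes a DFA — one run per string.

Unambiguous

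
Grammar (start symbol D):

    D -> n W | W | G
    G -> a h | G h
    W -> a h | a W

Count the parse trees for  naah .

Parse trees for naah:
  [D n [W a [W a h]]]

1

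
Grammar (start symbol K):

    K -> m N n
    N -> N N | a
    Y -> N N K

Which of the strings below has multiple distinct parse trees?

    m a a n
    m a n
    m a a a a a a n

m a a n: 1 tree
m a n: 1 tree
m a a a a a a n: 42 trees

m a a a a a a n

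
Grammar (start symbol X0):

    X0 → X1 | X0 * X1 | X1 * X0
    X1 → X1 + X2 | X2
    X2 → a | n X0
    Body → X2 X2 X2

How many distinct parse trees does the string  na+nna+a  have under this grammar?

7

Parse trees for na+nna+a:
  [X0 [X1 [X1 [X2 n [X0 [X1 [X2 a]]]]] + [X2 n [X0 [X1 [X1 [X2 n [X0 [X1 [X2 a]]]]] + [X2 a]]]]]]
  [X0 [X1 [X1 [X2 n [X0 [X1 [X2 a]]]]] + [X2 n [X0 [X1 [X2 n [X0 [X1 [X1 [X2 a]] + [X2 a]]]]]]]]]
  [X0 [X1 [X1 [X1 [X2 n [X0 [X1 [X2 a]]]]] + [X2 n [X0 [X1 [X2 n [X0 [X1 [X2 a]]]]]]]] + [X2 a]]]
  [X0 [X1 [X1 [X2 n [X0 [X1 [X1 [X2 a]] + [X2 n [X0 [X1 [X2 n [X0 [X1 [X2 a]]]]]]]]]]] + [X2 a]]]
  [X0 [X1 [X2 n [X0 [X1 [X1 [X2 a]] + [X2 n [X0 [X1 [X1 [X2 n [X0 [X1 [X2 a]]]]] + [X2 a]]]]]]]]]
  [X0 [X1 [X2 n [X0 [X1 [X1 [X2 a]] + [X2 n [X0 [X1 [X2 n [X0 [X1 [X1 [X2 a]] + [X2 a]]]]]]]]]]]]
  [X0 [X1 [X2 n [X0 [X1 [X1 [X1 [X2 a]] + [X2 n [X0 [X1 [X2 n [X0 [X1 [X2 a]]]]]]]] + [X2 a]]]]]]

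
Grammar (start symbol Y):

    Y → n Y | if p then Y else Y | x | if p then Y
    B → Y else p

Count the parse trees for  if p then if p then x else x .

Parse trees for if p then if p then x else x:
  [Y if p then [Y if p then [Y x]] else [Y x]]
  [Y if p then [Y if p then [Y x] else [Y x]]]

2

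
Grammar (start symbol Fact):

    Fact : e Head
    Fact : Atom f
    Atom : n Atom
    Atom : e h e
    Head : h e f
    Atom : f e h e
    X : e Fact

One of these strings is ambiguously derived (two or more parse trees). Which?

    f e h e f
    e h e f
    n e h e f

e h e f

f e h e f: 1 tree
e h e f: 2 trees
n e h e f: 1 tree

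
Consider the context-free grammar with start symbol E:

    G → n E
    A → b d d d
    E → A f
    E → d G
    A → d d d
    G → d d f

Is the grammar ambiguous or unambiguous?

Ambiguous

Witness: d d d f

Derivation 1: E ⇒ A f ⇒ d d d f
Derivation 2: E ⇒ d G ⇒ d d d f

Two distinct leftmost derivations for the same string.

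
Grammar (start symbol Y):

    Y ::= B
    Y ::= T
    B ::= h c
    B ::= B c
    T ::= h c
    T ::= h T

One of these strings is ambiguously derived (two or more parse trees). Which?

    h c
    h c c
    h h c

h c: 2 trees
h c c: 1 tree
h h c: 1 tree

h c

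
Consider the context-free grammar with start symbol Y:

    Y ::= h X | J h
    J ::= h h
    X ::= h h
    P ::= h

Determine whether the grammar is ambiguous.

Witness: h h h

Derivation 1: Y ⇒ h X ⇒ h h h
Derivation 2: Y ⇒ J h ⇒ h h h

Two distinct leftmost derivations for the same string.

Ambiguous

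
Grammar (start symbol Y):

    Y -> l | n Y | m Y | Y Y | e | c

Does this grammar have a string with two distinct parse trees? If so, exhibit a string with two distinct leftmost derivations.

Ambiguous

Witness: c c c

Derivation 1: Y ⇒ Y Y ⇒ Y Y Y ⇒ c Y Y ⇒ c c Y ⇒ c c c
Derivation 2: Y ⇒ Y Y ⇒ c Y ⇒ c Y Y ⇒ c c Y ⇒ c c c

Two distinct leftmost derivations for the same string.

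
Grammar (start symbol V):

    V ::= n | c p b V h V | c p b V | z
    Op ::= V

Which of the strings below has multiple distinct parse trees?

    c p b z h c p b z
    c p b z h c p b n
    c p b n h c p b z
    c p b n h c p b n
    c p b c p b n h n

c p b z h c p b z: 1 tree
c p b z h c p b n: 1 tree
c p b n h c p b z: 1 tree
c p b n h c p b n: 1 tree
c p b c p b n h n: 2 trees

c p b c p b n h n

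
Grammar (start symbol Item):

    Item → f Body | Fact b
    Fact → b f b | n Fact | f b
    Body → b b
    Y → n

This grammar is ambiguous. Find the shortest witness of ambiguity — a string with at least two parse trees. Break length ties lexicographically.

length 3: f b b has 2 parse trees

Two derivations of f b b:
  Item ⇒ f Body ⇒ f b b
  Item ⇒ Fact b ⇒ f b b

f b b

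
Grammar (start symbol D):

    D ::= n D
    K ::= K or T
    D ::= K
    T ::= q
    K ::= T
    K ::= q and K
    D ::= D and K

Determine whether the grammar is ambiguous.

Witness: q and q

Derivation 1: D ⇒ K ⇒ q and K ⇒ q and T ⇒ q and q
Derivation 2: D ⇒ D and K ⇒ K and K ⇒ T and K ⇒ q and K ⇒ q and T ⇒ q and q

Two distinct leftmost derivations for the same string.

Ambiguous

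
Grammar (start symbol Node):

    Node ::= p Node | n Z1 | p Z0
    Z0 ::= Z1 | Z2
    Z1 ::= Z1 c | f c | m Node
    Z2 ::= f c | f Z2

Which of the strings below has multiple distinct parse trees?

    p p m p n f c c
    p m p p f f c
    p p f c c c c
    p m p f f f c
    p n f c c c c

p p m p n f c c

p p m p n f c c: 2 trees
p m p p f f c: 1 tree
p p f c c c c: 1 tree
p m p f f f c: 1 tree
p n f c c c c: 1 tree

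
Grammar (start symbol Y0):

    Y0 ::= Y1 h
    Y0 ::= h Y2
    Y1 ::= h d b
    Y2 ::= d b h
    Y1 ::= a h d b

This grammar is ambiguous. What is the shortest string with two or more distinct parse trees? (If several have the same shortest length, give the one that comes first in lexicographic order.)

h d b h

length 4: h d b h has 2 parse trees

Two derivations of h d b h:
  Y0 ⇒ Y1 h ⇒ h d b h
  Y0 ⇒ h Y2 ⇒ h d b h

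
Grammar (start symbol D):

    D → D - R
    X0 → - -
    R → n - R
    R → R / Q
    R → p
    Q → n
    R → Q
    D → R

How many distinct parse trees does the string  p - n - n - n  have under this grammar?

Parse trees for p - n - n - n:
  [D [D [R p]] - [R n - [R n - [R [Q n]]]]]
  [D [D [D [R p]] - [R [Q n]]] - [R n - [R [Q n]]]]
  [D [D [D [R p]] - [R n - [R [Q n]]]] - [R [Q n]]]
  [D [D [D [D [R p]] - [R [Q n]]] - [R [Q n]]] - [R [Q n]]]

4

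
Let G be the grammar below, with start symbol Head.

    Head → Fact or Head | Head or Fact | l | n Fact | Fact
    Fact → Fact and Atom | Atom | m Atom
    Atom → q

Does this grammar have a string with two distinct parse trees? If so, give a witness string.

Witness: q or q

Derivation 1: Head ⇒ Fact or Head ⇒ Atom or Head ⇒ q or Head ⇒ q or Fact ⇒ q or Atom ⇒ q or q
Derivation 2: Head ⇒ Head or Fact ⇒ Fact or Fact ⇒ Atom or Fact ⇒ q or Fact ⇒ q or Atom ⇒ q or q

Two distinct leftmost derivations for the same string.

Ambiguous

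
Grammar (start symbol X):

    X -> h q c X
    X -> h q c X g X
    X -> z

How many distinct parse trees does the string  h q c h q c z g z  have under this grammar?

2

Parse trees for h q c h q c z g z:
  [X h q c [X h q c [X z] g [X z]]]
  [X h q c [X h q c [X z]] g [X z]]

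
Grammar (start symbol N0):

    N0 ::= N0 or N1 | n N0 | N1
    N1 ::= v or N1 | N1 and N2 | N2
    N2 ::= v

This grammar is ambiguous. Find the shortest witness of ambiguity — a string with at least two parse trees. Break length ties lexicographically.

length 1: no string has ≥2 trees
length 2: no string has ≥2 trees
length 3: v or v has 2 parse trees

Two derivations of v or v:
  N0 ⇒ N0 or N1 ⇒ N1 or N1 ⇒ N2 or N1 ⇒ v or N1 ⇒ v or N2 ⇒ v or v
  N0 ⇒ N1 ⇒ v or N1 ⇒ v or N2 ⇒ v or v

v or v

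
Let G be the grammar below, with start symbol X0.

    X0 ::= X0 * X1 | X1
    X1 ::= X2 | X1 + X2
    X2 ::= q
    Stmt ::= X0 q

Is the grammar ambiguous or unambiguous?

Only X0, X1, X2 are reachable from X0; ignoring the rest: X0 → X0 * X1 | X1  ;  X1 → X1 + X2 | X2  — a left-associative chain with X2 at the bottom. Each string factors uniquely by precedence.

Unambiguous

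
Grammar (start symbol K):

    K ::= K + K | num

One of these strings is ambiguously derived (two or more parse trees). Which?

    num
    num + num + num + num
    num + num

num: 1 tree
num + num + num + num: 5 trees
num + num: 1 tree

num + num + num + num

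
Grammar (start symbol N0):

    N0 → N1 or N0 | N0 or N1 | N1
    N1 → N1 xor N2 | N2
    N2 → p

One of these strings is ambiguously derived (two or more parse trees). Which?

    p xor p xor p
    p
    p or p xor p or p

p or p xor p or p

p xor p xor p: 1 tree
p: 1 tree
p or p xor p or p: 4 trees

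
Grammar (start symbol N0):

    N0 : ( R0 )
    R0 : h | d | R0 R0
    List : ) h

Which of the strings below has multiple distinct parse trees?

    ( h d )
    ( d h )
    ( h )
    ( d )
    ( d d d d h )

( h d ): 1 tree
( d h ): 1 tree
( h ): 1 tree
( d ): 1 tree
( d d d d h ): 14 trees

( d d d d h )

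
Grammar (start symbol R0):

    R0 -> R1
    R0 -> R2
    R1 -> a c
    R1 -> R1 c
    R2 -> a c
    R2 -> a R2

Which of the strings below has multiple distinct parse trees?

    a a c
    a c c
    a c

a c

a a c: 1 tree
a c c: 1 tree
a c: 2 trees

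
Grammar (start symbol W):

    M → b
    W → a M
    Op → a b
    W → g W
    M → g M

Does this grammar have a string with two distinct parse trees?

Only W, M are reachable from W; ignoring the rest: Restricted to the reachable nonterminals, every rule has the form A → t or A → t B, and no two rules for the same A share a first terminal. The grammar encodes a DFA — one run per string.

Unambiguous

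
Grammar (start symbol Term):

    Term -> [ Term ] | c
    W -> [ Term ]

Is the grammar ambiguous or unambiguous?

Unambiguous

Only Term is reachable from Term; ignoring the rest: Each string is a nest of matched brackets around a single atom. An opening bracket forces the recursive rule; an atom forces the base rule.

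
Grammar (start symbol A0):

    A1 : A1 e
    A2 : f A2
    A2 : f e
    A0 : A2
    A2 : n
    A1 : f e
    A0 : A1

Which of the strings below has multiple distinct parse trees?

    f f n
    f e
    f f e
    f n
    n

f e

f f n: 1 tree
f e: 2 trees
f f e: 1 tree
f n: 1 tree
n: 1 tree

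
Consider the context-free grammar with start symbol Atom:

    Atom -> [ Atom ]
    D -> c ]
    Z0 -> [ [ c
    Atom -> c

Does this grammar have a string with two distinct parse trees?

Unambiguous

Only Atom is reachable from Atom; ignoring the rest: L(Atom) is { openⁿ atom closeⁿ : n ≥ 0 }. The bracket depth fixes n, and the derivation is forced at every step.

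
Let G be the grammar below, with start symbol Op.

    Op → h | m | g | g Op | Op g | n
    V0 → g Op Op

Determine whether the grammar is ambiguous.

Ambiguous

Witness: g g

Derivation 1: Op ⇒ g Op ⇒ g g
Derivation 2: Op ⇒ Op g ⇒ g g

Two distinct leftmost derivations for the same string.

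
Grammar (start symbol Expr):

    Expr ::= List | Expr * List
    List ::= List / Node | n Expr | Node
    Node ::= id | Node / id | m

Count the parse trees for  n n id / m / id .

9

Parse trees for n n id / m / id (showing first 6 of 9):
  [Expr [List [List n [Expr [List n [Expr [List [Node id]]]]]] / [Node [Node m] / id]]]
  [Expr [List [List [List n [Expr [List n [Expr [List [Node id]]]]]] / [Node m]] / [Node id]]]
  [Expr [List [List n [Expr [List [List n [Expr [List [Node id]]]] / [Node m]]]] / [Node id]]]
  [Expr [List [List n [Expr [List n [Expr [List [List [Node id]] / [Node m]]]]]] / [Node id]]]
  [Expr [List n [Expr [List [List n [Expr [List [Node id]]]] / [Node [Node m] / id]]]]]
  [Expr [List n [Expr [List [List [List n [Expr [List [Node id]]]] / [Node m]] / [Node id]]]]]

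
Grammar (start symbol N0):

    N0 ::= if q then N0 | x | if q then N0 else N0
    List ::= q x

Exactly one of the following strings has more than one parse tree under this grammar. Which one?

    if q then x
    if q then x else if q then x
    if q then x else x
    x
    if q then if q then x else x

if q then if q then x else x

if q then x: 1 tree
if q then x else if q then x: 1 tree
if q then x else x: 1 tree
x: 1 tree
if q then if q then x else x: 2 trees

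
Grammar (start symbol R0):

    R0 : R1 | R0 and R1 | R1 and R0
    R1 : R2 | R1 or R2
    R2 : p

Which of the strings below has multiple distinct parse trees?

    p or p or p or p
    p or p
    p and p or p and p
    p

p or p or p or p: 1 tree
p or p: 1 tree
p and p or p and p: 4 trees
p: 1 tree

p and p or p and p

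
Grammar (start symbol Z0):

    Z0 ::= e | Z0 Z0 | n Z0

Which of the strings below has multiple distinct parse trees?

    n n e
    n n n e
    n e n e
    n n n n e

n e n e

n n e: 1 tree
n n n e: 1 tree
n e n e: 2 trees
n n n n e: 1 tree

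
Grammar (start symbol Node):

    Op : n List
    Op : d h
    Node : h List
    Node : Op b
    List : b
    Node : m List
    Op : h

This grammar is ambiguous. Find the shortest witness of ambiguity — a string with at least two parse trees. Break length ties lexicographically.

h b

length 2: h b has 2 parse trees

Two derivations of h b:
  Node ⇒ h List ⇒ h b
  Node ⇒ Op b ⇒ h b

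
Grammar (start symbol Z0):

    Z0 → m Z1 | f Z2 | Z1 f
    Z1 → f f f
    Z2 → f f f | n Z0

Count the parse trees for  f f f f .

2

Parse trees for f f f f:
  [Z0 f [Z2 f f f]]
  [Z0 [Z1 f f f] f]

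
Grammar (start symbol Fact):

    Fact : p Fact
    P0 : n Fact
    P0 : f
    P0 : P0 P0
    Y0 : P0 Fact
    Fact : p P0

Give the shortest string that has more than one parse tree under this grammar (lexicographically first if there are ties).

length 2: no string has ≥2 trees
length 3: no string has ≥2 trees
length 4: p f f f has 2 parse trees

Two derivations of p f f f:
  Fact ⇒ p P0 ⇒ p P0 P0 ⇒ p f P0 ⇒ p f P0 P0 ⇒ p f f P0 ⇒ p f f f
  Fact ⇒ p P0 ⇒ p P0 P0 ⇒ p P0 P0 P0 ⇒ p f P0 P0 ⇒ p f f P0 ⇒ p f f f

p f f f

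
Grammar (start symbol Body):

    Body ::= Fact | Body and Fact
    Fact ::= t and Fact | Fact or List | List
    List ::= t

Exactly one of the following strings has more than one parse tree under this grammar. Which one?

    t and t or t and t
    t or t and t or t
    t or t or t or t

t and t or t and t: 3 trees
t or t and t or t: 1 tree
t or t or t or t: 1 tree

t and t or t and t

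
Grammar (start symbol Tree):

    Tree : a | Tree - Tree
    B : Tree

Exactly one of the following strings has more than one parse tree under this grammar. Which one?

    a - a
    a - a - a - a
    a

a - a - a - a

a - a: 1 tree
a - a - a - a: 5 trees
a: 1 tree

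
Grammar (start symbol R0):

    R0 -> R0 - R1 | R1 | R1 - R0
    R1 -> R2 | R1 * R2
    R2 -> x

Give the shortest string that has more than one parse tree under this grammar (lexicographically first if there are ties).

x - x

length 1: no string has ≥2 trees
length 3: x - x has 2 parse trees

Two derivations of x - x:
  R0 ⇒ R0 - R1 ⇒ R1 - R1 ⇒ R2 - R1 ⇒ x - R1 ⇒ x - R2 ⇒ x - x
  R0 ⇒ R1 - R0 ⇒ R2 - R0 ⇒ x - R0 ⇒ x - R1 ⇒ x - R2 ⇒ x - x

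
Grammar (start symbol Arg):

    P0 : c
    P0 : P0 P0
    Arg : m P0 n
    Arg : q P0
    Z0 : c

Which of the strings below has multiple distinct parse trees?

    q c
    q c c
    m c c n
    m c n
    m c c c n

q c: 1 tree
q c c: 1 tree
m c c n: 1 tree
m c n: 1 tree
m c c c n: 2 trees

m c c c n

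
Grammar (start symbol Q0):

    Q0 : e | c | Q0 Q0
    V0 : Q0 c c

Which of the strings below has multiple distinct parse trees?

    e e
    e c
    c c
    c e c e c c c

c e c e c c c

e e: 1 tree
e c: 1 tree
c c: 1 tree
c e c e c c c: 132 trees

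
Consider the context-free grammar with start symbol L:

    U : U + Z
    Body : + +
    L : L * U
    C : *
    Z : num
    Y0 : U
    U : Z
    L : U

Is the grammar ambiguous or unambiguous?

Only L, U, Z are reachable from L; ignoring the rest: L → L * U | U  ;  U → U + Z | Z  — a left-associative chain with Z at the bottom. Each string factors uniquely by precedence.

Unambiguous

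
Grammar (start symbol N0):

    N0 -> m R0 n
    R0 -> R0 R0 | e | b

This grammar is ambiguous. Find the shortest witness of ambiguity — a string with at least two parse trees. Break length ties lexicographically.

length 3: no string has ≥2 trees
length 4: no string has ≥2 trees
length 5: m b b b n has 2 parse trees

Two derivations of m b b b n:
  N0 ⇒ m R0 n ⇒ m R0 R0 n ⇒ m R0 R0 R0 n ⇒ m b R0 R0 n ⇒ m b b R0 n ⇒ m b b b n
  N0 ⇒ m R0 n ⇒ m R0 R0 n ⇒ m b R0 n ⇒ m b R0 R0 n ⇒ m b b R0 n ⇒ m b b b n

m b b b n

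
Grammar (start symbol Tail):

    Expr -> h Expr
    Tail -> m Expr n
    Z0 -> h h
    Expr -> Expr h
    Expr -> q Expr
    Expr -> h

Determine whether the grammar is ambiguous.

Ambiguous

Witness: m h h n

Derivation 1: Tail ⇒ m Expr n ⇒ m h Expr n ⇒ m h h n
Derivation 2: Tail ⇒ m Expr n ⇒ m Expr h n ⇒ m h h n

Two distinct leftmost derivations for the same string.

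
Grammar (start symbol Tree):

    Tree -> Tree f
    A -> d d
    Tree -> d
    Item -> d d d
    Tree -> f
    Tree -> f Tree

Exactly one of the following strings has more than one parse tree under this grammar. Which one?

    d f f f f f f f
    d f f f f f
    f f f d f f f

d f f f f f f f: 1 tree
d f f f f f: 1 tree
f f f d f f f: 20 trees

f f f d f f f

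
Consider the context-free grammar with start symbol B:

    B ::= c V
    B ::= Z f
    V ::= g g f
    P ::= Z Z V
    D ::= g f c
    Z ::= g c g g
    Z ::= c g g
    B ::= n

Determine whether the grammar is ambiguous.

Ambiguous

Witness: c g g f

Derivation 1: B ⇒ c V ⇒ c g g f
Derivation 2: B ⇒ Z f ⇒ c g g f

Two distinct leftmost derivations for the same string.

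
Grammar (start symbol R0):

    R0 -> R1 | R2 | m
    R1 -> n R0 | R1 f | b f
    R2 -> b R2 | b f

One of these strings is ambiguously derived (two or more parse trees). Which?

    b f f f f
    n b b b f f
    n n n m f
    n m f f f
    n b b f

n n n m f

b f f f f: 1 tree
n b b b f f: 1 tree
n n n m f: 3 trees
n m f f f: 1 tree
n b b f: 1 tree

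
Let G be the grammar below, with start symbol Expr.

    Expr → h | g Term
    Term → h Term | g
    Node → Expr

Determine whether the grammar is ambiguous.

Unambiguous

Only Expr, Term are reachable from Expr; ignoring the rest: The reachable rules are right-linear with at most one rule per (nonterminal, next-terminal) pair. Each input token forces the next rule, so parsing is deterministic.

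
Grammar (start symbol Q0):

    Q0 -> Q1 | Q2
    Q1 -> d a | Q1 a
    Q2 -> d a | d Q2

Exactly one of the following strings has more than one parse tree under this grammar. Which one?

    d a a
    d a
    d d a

d a a: 1 tree
d a: 2 trees
d d a: 1 tree

d a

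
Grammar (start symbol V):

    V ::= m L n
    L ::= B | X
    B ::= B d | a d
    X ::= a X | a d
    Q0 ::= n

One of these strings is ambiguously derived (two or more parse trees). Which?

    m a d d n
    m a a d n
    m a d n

m a d n

m a d d n: 1 tree
m a a d n: 1 tree
m a d n: 2 trees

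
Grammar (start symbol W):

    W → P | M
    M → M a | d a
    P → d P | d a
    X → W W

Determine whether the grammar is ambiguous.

Ambiguous

Witness: d a

Derivation 1: W ⇒ P ⇒ d a
Derivation 2: W ⇒ M ⇒ d a

Two distinct leftmost derivations for the same string.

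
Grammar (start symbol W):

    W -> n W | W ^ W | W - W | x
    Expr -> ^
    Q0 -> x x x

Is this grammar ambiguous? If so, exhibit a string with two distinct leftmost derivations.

Witness: n x - x

Derivation 1: W ⇒ n W ⇒ n W - W ⇒ n x - W ⇒ n x - x
Derivation 2: W ⇒ W - W ⇒ n W - W ⇒ n x - W ⇒ n x - x

Two distinct leftmost derivations for the same string.

Ambiguous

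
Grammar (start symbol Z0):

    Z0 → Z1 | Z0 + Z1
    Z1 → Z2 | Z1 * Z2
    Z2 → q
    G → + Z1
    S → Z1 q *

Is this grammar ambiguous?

Unambiguous

Only Z0, Z1, Z2 are reachable from Z0; ignoring the rest: Z0 → Z0 + Z1 | Z1  ;  Z1 → Z1 * Z2 | Z2  — a left-associative chain with Z2 at the bottom. Each string factors uniquely by precedence.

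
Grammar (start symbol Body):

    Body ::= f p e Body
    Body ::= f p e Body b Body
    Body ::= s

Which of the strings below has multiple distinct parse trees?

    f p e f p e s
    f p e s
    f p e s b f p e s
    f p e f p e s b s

f p e f p e s: 1 tree
f p e s: 1 tree
f p e s b f p e s: 1 tree
f p e f p e s b s: 2 trees

f p e f p e s b s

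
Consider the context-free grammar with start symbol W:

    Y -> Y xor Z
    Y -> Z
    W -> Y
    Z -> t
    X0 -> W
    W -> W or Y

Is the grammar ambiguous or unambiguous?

Unambiguous

Only W, Y, Z are reachable from W; ignoring the rest: This is a standard precedence ladder (W over Y over Z), with each level left-recursive on its own operator ('or' at W, 'xor' at Y). That structure is LR(1), hence unambiguous.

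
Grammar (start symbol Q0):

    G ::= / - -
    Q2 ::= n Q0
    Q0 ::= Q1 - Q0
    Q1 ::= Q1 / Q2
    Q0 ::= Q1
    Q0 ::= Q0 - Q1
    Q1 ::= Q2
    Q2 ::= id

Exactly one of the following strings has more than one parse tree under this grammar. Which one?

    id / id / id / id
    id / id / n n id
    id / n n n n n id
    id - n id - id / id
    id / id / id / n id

id - n id - id / id

id / id / id / id: 1 tree
id / id / n n id: 1 tree
id / n n n n n id: 1 tree
id - n id - id / id: 12 trees
id / id / id / n id: 1 tree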